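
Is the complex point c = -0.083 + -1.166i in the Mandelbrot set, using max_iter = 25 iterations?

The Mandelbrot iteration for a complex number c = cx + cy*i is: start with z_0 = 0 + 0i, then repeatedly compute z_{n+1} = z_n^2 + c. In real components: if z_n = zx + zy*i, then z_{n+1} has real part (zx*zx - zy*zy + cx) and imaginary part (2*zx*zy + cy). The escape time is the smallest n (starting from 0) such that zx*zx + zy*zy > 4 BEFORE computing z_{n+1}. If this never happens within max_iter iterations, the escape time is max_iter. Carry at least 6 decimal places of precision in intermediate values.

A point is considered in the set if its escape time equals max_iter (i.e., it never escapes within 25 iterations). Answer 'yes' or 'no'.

z_0 = 0 + 0i, c = -0.0830 + -1.1660i
Iter 1: z = -0.0830 + -1.1660i, |z|^2 = 1.3664
Iter 2: z = -1.4357 + -0.9724i, |z|^2 = 3.0068
Iter 3: z = 1.0325 + 1.6262i, |z|^2 = 3.7106
Iter 4: z = -1.6615 + 2.1921i, |z|^2 = 7.5660
Escaped at iteration 4

Answer: no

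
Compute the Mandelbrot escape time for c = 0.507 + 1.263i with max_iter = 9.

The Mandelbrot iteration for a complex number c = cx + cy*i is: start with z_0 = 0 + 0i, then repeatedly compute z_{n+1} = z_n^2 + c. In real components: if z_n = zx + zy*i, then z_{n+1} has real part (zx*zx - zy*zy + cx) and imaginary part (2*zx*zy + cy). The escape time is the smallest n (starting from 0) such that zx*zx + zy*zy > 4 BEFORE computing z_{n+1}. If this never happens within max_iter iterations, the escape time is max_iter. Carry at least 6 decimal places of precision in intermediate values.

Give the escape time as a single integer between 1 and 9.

z_0 = 0 + 0i, c = 0.5070 + 1.2630i
Iter 1: z = 0.5070 + 1.2630i, |z|^2 = 1.8522
Iter 2: z = -0.8311 + 2.5437i, |z|^2 = 7.1611
Escaped at iteration 2

Answer: 2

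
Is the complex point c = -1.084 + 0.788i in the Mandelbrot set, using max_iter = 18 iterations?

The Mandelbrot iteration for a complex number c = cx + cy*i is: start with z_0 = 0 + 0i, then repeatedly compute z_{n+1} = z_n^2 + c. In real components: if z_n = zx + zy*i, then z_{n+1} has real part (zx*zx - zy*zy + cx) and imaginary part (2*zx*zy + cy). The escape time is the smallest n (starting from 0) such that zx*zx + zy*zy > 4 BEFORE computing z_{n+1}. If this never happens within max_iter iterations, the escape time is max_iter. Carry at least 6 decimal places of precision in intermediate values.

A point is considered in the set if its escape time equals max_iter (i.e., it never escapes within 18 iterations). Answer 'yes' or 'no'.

z_0 = 0 + 0i, c = -1.0840 + 0.7880i
Iter 1: z = -1.0840 + 0.7880i, |z|^2 = 1.7960
Iter 2: z = -0.5299 + -0.9204i, |z|^2 = 1.1279
Iter 3: z = -1.6503 + 1.7634i, |z|^2 = 5.8332
Escaped at iteration 3

Answer: no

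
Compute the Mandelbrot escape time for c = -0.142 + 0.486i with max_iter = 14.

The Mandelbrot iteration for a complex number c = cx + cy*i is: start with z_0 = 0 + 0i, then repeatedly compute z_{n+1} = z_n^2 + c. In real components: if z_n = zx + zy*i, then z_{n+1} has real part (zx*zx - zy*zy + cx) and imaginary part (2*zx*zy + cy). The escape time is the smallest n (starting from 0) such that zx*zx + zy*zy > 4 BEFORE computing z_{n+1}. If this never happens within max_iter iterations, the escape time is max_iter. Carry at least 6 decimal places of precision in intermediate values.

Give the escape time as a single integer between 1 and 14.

z_0 = 0 + 0i, c = -0.1420 + 0.4860i
Iter 1: z = -0.1420 + 0.4860i, |z|^2 = 0.2564
Iter 2: z = -0.3580 + 0.3480i, |z|^2 = 0.2493
Iter 3: z = -0.1349 + 0.2368i, |z|^2 = 0.0743
Iter 4: z = -0.1799 + 0.4221i, |z|^2 = 0.2105
Iter 5: z = -0.2878 + 0.3341i, |z|^2 = 0.1945
Iter 6: z = -0.1708 + 0.2937i, |z|^2 = 0.1154
Iter 7: z = -0.1991 + 0.3857i, |z|^2 = 0.1884
Iter 8: z = -0.2511 + 0.3325i, |z|^2 = 0.1736
Iter 9: z = -0.1895 + 0.3190i, |z|^2 = 0.1377
Iter 10: z = -0.2079 + 0.3651i, |z|^2 = 0.1765
Iter 11: z = -0.2321 + 0.3342i, |z|^2 = 0.1656
Iter 12: z = -0.1998 + 0.3309i, |z|^2 = 0.1494
Iter 13: z = -0.2115 + 0.3538i, |z|^2 = 0.1699

Answer: 14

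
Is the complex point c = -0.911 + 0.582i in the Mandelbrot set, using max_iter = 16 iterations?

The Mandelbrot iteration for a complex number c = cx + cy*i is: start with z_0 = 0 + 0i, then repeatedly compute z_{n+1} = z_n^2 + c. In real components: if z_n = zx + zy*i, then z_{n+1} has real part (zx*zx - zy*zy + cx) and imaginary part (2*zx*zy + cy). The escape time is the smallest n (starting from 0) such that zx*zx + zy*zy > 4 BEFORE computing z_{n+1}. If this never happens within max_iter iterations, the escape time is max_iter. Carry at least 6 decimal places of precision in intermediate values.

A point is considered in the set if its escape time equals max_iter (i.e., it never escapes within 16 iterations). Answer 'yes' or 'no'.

Answer: no

Derivation:
z_0 = 0 + 0i, c = -0.9110 + 0.5820i
Iter 1: z = -0.9110 + 0.5820i, |z|^2 = 1.1686
Iter 2: z = -0.4198 + -0.4784i, |z|^2 = 0.4051
Iter 3: z = -0.9636 + 0.9837i, |z|^2 = 1.8962
Iter 4: z = -0.9500 + -1.3138i, |z|^2 = 2.6286
Iter 5: z = -1.7345 + 3.0783i, |z|^2 = 12.4843
Escaped at iteration 5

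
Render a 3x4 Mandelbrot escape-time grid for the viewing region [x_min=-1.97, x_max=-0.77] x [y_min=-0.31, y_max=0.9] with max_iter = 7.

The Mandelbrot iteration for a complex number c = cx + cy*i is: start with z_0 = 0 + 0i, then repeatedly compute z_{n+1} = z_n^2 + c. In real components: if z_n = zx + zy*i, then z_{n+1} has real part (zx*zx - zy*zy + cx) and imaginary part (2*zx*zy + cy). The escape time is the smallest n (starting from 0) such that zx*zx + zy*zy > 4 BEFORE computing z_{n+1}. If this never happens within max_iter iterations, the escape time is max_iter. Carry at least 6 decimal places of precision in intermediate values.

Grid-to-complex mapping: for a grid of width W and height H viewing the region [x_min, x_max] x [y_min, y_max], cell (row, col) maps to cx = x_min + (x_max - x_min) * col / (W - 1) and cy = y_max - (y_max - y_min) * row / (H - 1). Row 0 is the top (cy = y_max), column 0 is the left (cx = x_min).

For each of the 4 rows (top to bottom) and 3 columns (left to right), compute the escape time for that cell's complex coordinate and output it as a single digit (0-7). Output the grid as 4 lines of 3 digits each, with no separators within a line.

(row=0, col=0): c = -1.9700 + 0.9000i → escape time 1
(row=0, col=1): c = -1.3700 + 0.9000i → escape time 3
(row=0, col=2): c = -0.7700 + 0.9000i → escape time 4
(row=1, col=0): c = -1.9700 + 0.4967i → escape time 1
(row=1, col=1): c = -1.3700 + 0.4967i → escape time 3
(row=1, col=2): c = -0.7700 + 0.4967i → escape time 6
(row=2, col=0): c = -1.9700 + 0.0933i → escape time 4
(row=2, col=1): c = -1.3700 + 0.0933i → escape time 7
(row=2, col=2): c = -0.7700 + 0.0933i → escape time 7
(row=3, col=0): c = -1.9700 + -0.3100i → escape time 2
(row=3, col=1): c = -1.3700 + -0.3100i → escape time 6
(row=3, col=2): c = -0.7700 + -0.3100i → escape time 7

Answer: 134
136
477
267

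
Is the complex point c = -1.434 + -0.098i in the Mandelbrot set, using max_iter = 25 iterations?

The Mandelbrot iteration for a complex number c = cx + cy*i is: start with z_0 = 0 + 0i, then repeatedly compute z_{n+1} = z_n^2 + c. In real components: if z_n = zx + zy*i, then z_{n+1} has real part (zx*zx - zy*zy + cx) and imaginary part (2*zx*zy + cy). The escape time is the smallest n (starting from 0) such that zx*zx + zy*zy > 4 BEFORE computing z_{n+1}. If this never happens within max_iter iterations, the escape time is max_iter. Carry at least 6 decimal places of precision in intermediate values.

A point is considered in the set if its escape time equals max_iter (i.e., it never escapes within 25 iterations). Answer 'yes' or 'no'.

z_0 = 0 + 0i, c = -1.4340 + -0.0980i
Iter 1: z = -1.4340 + -0.0980i, |z|^2 = 2.0660
Iter 2: z = 0.6128 + 0.1831i, |z|^2 = 0.4090
Iter 3: z = -1.0920 + 0.1263i, |z|^2 = 1.2085
Iter 4: z = -0.2574 + -0.3740i, |z|^2 = 0.2061
Iter 5: z = -1.5076 + 0.0945i, |z|^2 = 2.2817
Iter 6: z = 0.8299 + -0.3830i, |z|^2 = 0.8354
Iter 7: z = -0.8919 + -0.7336i, |z|^2 = 1.3338
Iter 8: z = -1.1766 + 1.2107i, |z|^2 = 2.8502
Iter 9: z = -1.5153 + -2.9471i, |z|^2 = 10.9814
Escaped at iteration 9

Answer: no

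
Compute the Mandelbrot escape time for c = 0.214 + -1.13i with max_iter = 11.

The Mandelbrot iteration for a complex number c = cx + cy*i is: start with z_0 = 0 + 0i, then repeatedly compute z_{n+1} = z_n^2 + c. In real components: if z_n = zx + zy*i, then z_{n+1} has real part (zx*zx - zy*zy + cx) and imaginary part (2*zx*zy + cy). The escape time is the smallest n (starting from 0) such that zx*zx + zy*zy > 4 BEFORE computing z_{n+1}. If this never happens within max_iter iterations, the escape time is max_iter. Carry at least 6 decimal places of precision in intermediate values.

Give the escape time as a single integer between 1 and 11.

Answer: 3

Derivation:
z_0 = 0 + 0i, c = 0.2140 + -1.1300i
Iter 1: z = 0.2140 + -1.1300i, |z|^2 = 1.3227
Iter 2: z = -1.0171 + -1.6136i, |z|^2 = 3.6383
Iter 3: z = -1.3553 + 2.1525i, |z|^2 = 6.4701
Escaped at iteration 3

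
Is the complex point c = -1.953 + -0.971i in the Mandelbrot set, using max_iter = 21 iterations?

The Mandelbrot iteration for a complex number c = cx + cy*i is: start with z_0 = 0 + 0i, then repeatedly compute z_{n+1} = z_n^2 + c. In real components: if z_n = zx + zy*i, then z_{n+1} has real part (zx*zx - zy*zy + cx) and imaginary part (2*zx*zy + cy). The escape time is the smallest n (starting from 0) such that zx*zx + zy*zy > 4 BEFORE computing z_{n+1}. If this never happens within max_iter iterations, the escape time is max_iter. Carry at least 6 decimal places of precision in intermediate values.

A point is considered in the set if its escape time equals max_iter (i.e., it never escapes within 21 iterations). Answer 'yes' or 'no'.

Answer: no

Derivation:
z_0 = 0 + 0i, c = -1.9530 + -0.9710i
Iter 1: z = -1.9530 + -0.9710i, |z|^2 = 4.7571
Escaped at iteration 1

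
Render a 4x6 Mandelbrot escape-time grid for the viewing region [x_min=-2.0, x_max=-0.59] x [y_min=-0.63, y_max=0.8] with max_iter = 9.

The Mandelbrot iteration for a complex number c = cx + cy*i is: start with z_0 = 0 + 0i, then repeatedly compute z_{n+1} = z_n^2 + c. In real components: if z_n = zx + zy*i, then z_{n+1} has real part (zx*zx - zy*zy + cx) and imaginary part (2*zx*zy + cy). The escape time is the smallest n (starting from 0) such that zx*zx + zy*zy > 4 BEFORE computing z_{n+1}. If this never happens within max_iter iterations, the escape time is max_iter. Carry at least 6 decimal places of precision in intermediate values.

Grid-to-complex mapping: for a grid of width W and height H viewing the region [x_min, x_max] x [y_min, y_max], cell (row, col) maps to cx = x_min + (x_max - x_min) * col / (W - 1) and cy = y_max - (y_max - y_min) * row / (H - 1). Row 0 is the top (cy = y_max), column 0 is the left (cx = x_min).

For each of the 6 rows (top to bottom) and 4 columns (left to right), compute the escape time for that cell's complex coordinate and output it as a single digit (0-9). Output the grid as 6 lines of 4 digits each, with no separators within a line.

Answer: 1334
1359
1599
1799
1499
1349

Derivation:
(row=0, col=0): c = -2.0000 + 0.8000i → escape time 1
(row=0, col=1): c = -1.5300 + 0.8000i → escape time 3
(row=0, col=2): c = -1.0600 + 0.8000i → escape time 3
(row=0, col=3): c = -0.5900 + 0.8000i → escape time 4
(row=1, col=0): c = -2.0000 + 0.5140i → escape time 1
(row=1, col=1): c = -1.5300 + 0.5140i → escape time 3
(row=1, col=2): c = -1.0600 + 0.5140i → escape time 5
(row=1, col=3): c = -0.5900 + 0.5140i → escape time 9
(row=2, col=0): c = -2.0000 + 0.2280i → escape time 1
(row=2, col=1): c = -1.5300 + 0.2280i → escape time 5
(row=2, col=2): c = -1.0600 + 0.2280i → escape time 9
(row=2, col=3): c = -0.5900 + 0.2280i → escape time 9
(row=3, col=0): c = -2.0000 + -0.0580i → escape time 1
(row=3, col=1): c = -1.5300 + -0.0580i → escape time 7
(row=3, col=2): c = -1.0600 + -0.0580i → escape time 9
(row=3, col=3): c = -0.5900 + -0.0580i → escape time 9
(row=4, col=0): c = -2.0000 + -0.3440i → escape time 1
(row=4, col=1): c = -1.5300 + -0.3440i → escape time 4
(row=4, col=2): c = -1.0600 + -0.3440i → escape time 9
(row=4, col=3): c = -0.5900 + -0.3440i → escape time 9
(row=5, col=0): c = -2.0000 + -0.6300i → escape time 1
(row=5, col=1): c = -1.5300 + -0.6300i → escape time 3
(row=5, col=2): c = -1.0600 + -0.6300i → escape time 4
(row=5, col=3): c = -0.5900 + -0.6300i → escape time 9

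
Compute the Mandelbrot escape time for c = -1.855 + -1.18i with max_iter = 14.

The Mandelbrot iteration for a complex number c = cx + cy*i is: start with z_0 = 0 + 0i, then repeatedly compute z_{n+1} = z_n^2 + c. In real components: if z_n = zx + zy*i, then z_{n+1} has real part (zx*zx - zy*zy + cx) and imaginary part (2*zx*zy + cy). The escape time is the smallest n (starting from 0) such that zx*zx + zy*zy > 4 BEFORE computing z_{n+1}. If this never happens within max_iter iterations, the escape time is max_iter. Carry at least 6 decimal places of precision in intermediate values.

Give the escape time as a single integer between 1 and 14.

z_0 = 0 + 0i, c = -1.8550 + -1.1800i
Iter 1: z = -1.8550 + -1.1800i, |z|^2 = 4.8334
Escaped at iteration 1

Answer: 1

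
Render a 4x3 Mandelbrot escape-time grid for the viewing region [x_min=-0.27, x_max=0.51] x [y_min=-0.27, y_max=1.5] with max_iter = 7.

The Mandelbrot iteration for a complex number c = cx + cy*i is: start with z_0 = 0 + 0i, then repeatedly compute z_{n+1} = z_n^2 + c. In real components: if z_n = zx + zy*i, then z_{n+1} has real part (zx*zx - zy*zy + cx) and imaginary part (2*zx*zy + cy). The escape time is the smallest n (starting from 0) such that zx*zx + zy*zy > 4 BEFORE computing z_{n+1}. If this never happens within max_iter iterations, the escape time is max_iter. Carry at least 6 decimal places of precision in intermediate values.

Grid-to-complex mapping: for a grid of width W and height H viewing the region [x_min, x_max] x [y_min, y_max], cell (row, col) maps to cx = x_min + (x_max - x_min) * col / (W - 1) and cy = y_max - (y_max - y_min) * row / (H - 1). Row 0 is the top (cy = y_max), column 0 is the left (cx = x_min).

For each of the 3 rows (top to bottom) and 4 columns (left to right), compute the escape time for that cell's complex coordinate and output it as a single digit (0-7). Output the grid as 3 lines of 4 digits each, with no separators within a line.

Answer: 2222
7774
7775

Derivation:
(row=0, col=0): c = -0.2700 + 1.5000i → escape time 2
(row=0, col=1): c = -0.0100 + 1.5000i → escape time 2
(row=0, col=2): c = 0.2500 + 1.5000i → escape time 2
(row=0, col=3): c = 0.5100 + 1.5000i → escape time 2
(row=1, col=0): c = -0.2700 + 0.6150i → escape time 7
(row=1, col=1): c = -0.0100 + 0.6150i → escape time 7
(row=1, col=2): c = 0.2500 + 0.6150i → escape time 7
(row=1, col=3): c = 0.5100 + 0.6150i → escape time 4
(row=2, col=0): c = -0.2700 + -0.2700i → escape time 7
(row=2, col=1): c = -0.0100 + -0.2700i → escape time 7
(row=2, col=2): c = 0.2500 + -0.2700i → escape time 7
(row=2, col=3): c = 0.5100 + -0.2700i → escape time 5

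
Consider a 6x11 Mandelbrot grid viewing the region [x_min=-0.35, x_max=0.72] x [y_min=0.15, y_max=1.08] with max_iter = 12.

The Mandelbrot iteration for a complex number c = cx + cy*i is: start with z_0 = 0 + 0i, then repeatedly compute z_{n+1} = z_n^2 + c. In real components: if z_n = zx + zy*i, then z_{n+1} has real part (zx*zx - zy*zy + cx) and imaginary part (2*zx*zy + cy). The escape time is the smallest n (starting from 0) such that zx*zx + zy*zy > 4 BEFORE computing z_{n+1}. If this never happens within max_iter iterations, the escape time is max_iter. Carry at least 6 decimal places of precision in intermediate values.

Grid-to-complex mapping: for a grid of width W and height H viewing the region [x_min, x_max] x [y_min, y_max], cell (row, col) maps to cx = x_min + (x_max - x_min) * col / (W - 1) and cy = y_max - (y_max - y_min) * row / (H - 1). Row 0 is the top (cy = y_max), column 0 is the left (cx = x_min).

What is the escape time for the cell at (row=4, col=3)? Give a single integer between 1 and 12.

z_0 = 0 + 0i, c = 0.2920 + 0.7080i
Iter 1: z = 0.2920 + 0.7080i, |z|^2 = 0.5865
Iter 2: z = -0.1240 + 1.1215i, |z|^2 = 1.2731
Iter 3: z = -0.9503 + 0.4299i, |z|^2 = 1.0879
Iter 4: z = 1.0103 + -0.1090i, |z|^2 = 1.0326
Iter 5: z = 1.3009 + 0.4877i, |z|^2 = 1.9301
Iter 6: z = 1.7464 + 1.9768i, |z|^2 = 6.9576
Escaped at iteration 6

Answer: 6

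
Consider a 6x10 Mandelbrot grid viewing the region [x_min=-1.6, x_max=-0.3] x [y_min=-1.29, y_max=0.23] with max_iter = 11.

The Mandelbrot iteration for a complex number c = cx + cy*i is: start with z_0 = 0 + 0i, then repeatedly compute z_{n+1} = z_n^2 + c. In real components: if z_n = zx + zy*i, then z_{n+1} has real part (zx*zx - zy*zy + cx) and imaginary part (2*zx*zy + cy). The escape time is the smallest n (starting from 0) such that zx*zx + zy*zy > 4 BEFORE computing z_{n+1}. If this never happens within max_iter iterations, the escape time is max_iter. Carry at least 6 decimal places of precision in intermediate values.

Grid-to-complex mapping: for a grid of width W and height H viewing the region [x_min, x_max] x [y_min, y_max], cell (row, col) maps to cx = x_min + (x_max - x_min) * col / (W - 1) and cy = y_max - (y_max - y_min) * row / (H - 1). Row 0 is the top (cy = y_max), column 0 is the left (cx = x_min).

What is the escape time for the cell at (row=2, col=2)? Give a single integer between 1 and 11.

z_0 = 0 + 0i, c = -1.0800 + -0.1078i
Iter 1: z = -1.0800 + -0.1078i, |z|^2 = 1.1780
Iter 2: z = 0.0748 + 0.1250i, |z|^2 = 0.0212
Iter 3: z = -1.0900 + -0.0891i, |z|^2 = 1.1961
Iter 4: z = 0.1002 + 0.0864i, |z|^2 = 0.0175
Iter 5: z = -1.0774 + -0.0905i, |z|^2 = 1.1690
Iter 6: z = 0.0726 + 0.0871i, |z|^2 = 0.0129
Iter 7: z = -1.0823 + -0.0951i, |z|^2 = 1.1804
Iter 8: z = 0.0824 + 0.0981i, |z|^2 = 0.0164
Iter 9: z = -1.0828 + -0.0916i, |z|^2 = 1.1809
Iter 10: z = 0.0842 + 0.0906i, |z|^2 = 0.0153

Answer: 11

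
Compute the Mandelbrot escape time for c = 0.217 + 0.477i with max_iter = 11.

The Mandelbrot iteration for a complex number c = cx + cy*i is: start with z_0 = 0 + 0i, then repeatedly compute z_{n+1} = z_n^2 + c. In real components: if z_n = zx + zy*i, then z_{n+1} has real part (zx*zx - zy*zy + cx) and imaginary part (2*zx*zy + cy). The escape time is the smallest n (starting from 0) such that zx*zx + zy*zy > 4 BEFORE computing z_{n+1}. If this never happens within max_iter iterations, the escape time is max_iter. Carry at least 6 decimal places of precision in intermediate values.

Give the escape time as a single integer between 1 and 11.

Answer: 11

Derivation:
z_0 = 0 + 0i, c = 0.2170 + 0.4770i
Iter 1: z = 0.2170 + 0.4770i, |z|^2 = 0.2746
Iter 2: z = 0.0366 + 0.6840i, |z|^2 = 0.4692
Iter 3: z = -0.2495 + 0.5270i, |z|^2 = 0.3400
Iter 4: z = 0.0015 + 0.2140i, |z|^2 = 0.0458
Iter 5: z = 0.1712 + 0.4777i, |z|^2 = 0.2575
Iter 6: z = 0.0182 + 0.6406i, |z|^2 = 0.4107
Iter 7: z = -0.1930 + 0.5003i, |z|^2 = 0.2875
Iter 8: z = 0.0040 + 0.2839i, |z|^2 = 0.0806
Iter 9: z = 0.1364 + 0.4793i, |z|^2 = 0.2483
Iter 10: z = 0.0059 + 0.6078i, |z|^2 = 0.3694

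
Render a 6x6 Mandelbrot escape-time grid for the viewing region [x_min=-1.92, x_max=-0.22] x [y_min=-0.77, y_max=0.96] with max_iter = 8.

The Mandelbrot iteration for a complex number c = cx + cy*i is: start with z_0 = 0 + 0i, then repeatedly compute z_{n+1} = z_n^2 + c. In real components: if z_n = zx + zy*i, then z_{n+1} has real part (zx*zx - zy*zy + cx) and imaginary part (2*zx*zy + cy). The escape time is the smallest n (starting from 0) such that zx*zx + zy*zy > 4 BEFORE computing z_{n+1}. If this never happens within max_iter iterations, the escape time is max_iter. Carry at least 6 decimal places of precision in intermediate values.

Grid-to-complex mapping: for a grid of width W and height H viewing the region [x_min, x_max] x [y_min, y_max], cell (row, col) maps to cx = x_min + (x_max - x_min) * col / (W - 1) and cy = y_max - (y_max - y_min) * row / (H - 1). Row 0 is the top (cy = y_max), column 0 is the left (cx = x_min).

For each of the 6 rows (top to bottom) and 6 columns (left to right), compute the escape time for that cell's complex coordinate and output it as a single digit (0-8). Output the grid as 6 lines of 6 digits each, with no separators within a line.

Answer: 123347
133588
348888
568888
337688
133458

Derivation:
(row=0, col=0): c = -1.9200 + 0.9600i → escape time 1
(row=0, col=1): c = -1.5800 + 0.9600i → escape time 2
(row=0, col=2): c = -1.2400 + 0.9600i → escape time 3
(row=0, col=3): c = -0.9000 + 0.9600i → escape time 3
(row=0, col=4): c = -0.5600 + 0.9600i → escape time 4
(row=0, col=5): c = -0.2200 + 0.9600i → escape time 7
(row=1, col=0): c = -1.9200 + 0.6140i → escape time 1
(row=1, col=1): c = -1.5800 + 0.6140i → escape time 3
(row=1, col=2): c = -1.2400 + 0.6140i → escape time 3
(row=1, col=3): c = -0.9000 + 0.6140i → escape time 5
(row=1, col=4): c = -0.5600 + 0.6140i → escape time 8
(row=1, col=5): c = -0.2200 + 0.6140i → escape time 8
(row=2, col=0): c = -1.9200 + 0.2680i → escape time 3
(row=2, col=1): c = -1.5800 + 0.2680i → escape time 4
(row=2, col=2): c = -1.2400 + 0.2680i → escape time 8
(row=2, col=3): c = -0.9000 + 0.2680i → escape time 8
(row=2, col=4): c = -0.5600 + 0.2680i → escape time 8
(row=2, col=5): c = -0.2200 + 0.2680i → escape time 8
(row=3, col=0): c = -1.9200 + -0.0780i → escape time 5
(row=3, col=1): c = -1.5800 + -0.0780i → escape time 6
(row=3, col=2): c = -1.2400 + -0.0780i → escape time 8
(row=3, col=3): c = -0.9000 + -0.0780i → escape time 8
(row=3, col=4): c = -0.5600 + -0.0780i → escape time 8
(row=3, col=5): c = -0.2200 + -0.0780i → escape time 8
(row=4, col=0): c = -1.9200 + -0.4240i → escape time 3
(row=4, col=1): c = -1.5800 + -0.4240i → escape time 3
(row=4, col=2): c = -1.2400 + -0.4240i → escape time 7
(row=4, col=3): c = -0.9000 + -0.4240i → escape time 6
(row=4, col=4): c = -0.5600 + -0.4240i → escape time 8
(row=4, col=5): c = -0.2200 + -0.4240i → escape time 8
(row=5, col=0): c = -1.9200 + -0.7700i → escape time 1
(row=5, col=1): c = -1.5800 + -0.7700i → escape time 3
(row=5, col=2): c = -1.2400 + -0.7700i → escape time 3
(row=5, col=3): c = -0.9000 + -0.7700i → escape time 4
(row=5, col=4): c = -0.5600 + -0.7700i → escape time 5
(row=5, col=5): c = -0.2200 + -0.7700i → escape time 8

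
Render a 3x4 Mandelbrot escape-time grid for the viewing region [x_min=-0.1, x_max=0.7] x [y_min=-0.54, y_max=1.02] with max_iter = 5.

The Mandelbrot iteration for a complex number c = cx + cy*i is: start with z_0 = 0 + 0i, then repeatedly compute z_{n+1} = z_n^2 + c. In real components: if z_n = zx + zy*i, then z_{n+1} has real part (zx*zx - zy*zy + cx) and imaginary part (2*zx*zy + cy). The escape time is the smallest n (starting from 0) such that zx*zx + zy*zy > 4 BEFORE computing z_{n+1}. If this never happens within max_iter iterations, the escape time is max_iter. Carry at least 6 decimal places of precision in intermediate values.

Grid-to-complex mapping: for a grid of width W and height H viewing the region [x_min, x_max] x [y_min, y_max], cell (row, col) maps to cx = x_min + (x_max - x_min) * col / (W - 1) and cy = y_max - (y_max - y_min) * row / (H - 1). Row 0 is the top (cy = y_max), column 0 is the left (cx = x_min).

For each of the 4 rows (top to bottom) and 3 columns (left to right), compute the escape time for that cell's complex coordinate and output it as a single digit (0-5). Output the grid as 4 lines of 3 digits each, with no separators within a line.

(row=0, col=0): c = -0.1000 + 1.0200i → escape time 5
(row=0, col=1): c = 0.3000 + 1.0200i → escape time 3
(row=0, col=2): c = 0.7000 + 1.0200i → escape time 2
(row=1, col=0): c = -0.1000 + 0.5000i → escape time 5
(row=1, col=1): c = 0.3000 + 0.5000i → escape time 5
(row=1, col=2): c = 0.7000 + 0.5000i → escape time 3
(row=2, col=0): c = -0.1000 + -0.0200i → escape time 5
(row=2, col=1): c = 0.3000 + -0.0200i → escape time 5
(row=2, col=2): c = 0.7000 + -0.0200i → escape time 3
(row=3, col=0): c = -0.1000 + -0.5400i → escape time 5
(row=3, col=1): c = 0.3000 + -0.5400i → escape time 5
(row=3, col=2): c = 0.7000 + -0.5400i → escape time 3

Answer: 532
553
553
553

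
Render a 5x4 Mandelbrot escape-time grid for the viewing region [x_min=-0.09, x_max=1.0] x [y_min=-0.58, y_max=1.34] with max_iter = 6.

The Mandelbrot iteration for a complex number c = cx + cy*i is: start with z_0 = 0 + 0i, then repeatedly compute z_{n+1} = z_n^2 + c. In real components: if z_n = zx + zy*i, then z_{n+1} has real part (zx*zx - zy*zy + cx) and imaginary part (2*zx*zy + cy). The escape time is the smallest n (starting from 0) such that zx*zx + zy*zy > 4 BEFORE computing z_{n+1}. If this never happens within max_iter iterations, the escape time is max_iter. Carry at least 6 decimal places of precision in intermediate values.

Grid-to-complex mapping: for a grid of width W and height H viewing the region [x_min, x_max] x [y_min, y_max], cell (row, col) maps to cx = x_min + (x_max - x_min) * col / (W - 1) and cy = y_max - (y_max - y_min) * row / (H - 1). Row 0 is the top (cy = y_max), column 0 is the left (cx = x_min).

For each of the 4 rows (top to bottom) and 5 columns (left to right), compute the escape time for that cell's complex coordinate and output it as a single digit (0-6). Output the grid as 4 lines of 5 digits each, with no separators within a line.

(row=0, col=0): c = -0.0900 + 1.3400i → escape time 2
(row=0, col=1): c = 0.1825 + 1.3400i → escape time 2
(row=0, col=2): c = 0.4550 + 1.3400i → escape time 2
(row=0, col=3): c = 0.7275 + 1.3400i → escape time 2
(row=0, col=4): c = 1.0000 + 1.3400i → escape time 2
(row=1, col=0): c = -0.0900 + 0.7000i → escape time 6
(row=1, col=1): c = 0.1825 + 0.7000i → escape time 6
(row=1, col=2): c = 0.4550 + 0.7000i → escape time 4
(row=1, col=3): c = 0.7275 + 0.7000i → escape time 3
(row=1, col=4): c = 1.0000 + 0.7000i → escape time 2
(row=2, col=0): c = -0.0900 + 0.0600i → escape time 6
(row=2, col=1): c = 0.1825 + 0.0600i → escape time 6
(row=2, col=2): c = 0.4550 + 0.0600i → escape time 6
(row=2, col=3): c = 0.7275 + 0.0600i → escape time 3
(row=2, col=4): c = 1.0000 + 0.0600i → escape time 2
(row=3, col=0): c = -0.0900 + -0.5800i → escape time 6
(row=3, col=1): c = 0.1825 + -0.5800i → escape time 6
(row=3, col=2): c = 0.4550 + -0.5800i → escape time 5
(row=3, col=3): c = 0.7275 + -0.5800i → escape time 3
(row=3, col=4): c = 1.0000 + -0.5800i → escape time 2

Answer: 22222
66432
66632
66532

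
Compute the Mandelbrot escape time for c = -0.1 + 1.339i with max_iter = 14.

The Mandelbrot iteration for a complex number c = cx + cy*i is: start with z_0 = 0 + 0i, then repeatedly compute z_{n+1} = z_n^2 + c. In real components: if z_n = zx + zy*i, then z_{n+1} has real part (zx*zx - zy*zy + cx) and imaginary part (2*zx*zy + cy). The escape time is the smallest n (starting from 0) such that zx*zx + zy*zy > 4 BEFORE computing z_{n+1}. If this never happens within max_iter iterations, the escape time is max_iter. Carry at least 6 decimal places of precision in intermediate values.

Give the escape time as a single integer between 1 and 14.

z_0 = 0 + 0i, c = -0.1000 + 1.3390i
Iter 1: z = -0.1000 + 1.3390i, |z|^2 = 1.8029
Iter 2: z = -1.8829 + 1.0712i, |z|^2 = 4.6929
Escaped at iteration 2

Answer: 2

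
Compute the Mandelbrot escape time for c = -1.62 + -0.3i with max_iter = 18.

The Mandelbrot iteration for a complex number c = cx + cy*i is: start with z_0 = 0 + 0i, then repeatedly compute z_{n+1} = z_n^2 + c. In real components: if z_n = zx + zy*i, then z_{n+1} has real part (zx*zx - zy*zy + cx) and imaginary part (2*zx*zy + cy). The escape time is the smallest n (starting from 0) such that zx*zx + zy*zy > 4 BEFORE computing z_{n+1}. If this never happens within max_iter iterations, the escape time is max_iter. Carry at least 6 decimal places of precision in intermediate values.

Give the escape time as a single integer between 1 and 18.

Answer: 4

Derivation:
z_0 = 0 + 0i, c = -1.6200 + -0.3000i
Iter 1: z = -1.6200 + -0.3000i, |z|^2 = 2.7144
Iter 2: z = 0.9144 + 0.6720i, |z|^2 = 1.2877
Iter 3: z = -1.2355 + 0.9290i, |z|^2 = 2.3893
Iter 4: z = -0.9566 + -2.5954i, |z|^2 = 7.6510
Escaped at iteration 4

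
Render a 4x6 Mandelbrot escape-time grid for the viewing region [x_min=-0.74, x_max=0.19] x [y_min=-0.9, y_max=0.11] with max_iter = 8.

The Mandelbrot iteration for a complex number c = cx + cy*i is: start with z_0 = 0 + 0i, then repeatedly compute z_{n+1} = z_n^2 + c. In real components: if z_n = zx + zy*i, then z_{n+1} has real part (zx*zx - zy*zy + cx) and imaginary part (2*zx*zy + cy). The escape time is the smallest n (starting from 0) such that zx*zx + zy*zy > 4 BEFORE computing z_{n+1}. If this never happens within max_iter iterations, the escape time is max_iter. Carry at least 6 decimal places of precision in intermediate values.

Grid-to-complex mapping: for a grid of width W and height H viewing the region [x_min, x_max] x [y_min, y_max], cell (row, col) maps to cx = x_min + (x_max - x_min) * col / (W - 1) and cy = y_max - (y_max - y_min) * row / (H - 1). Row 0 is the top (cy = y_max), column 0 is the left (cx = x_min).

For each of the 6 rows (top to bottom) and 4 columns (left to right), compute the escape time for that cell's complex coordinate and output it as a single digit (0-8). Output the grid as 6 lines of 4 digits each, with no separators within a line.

(row=0, col=0): c = -0.7400 + 0.1100i → escape time 8
(row=0, col=1): c = -0.4300 + 0.1100i → escape time 8
(row=0, col=2): c = -0.1200 + 0.1100i → escape time 8
(row=0, col=3): c = 0.1900 + 0.1100i → escape time 8
(row=1, col=0): c = -0.7400 + -0.0920i → escape time 8
(row=1, col=1): c = -0.4300 + -0.0920i → escape time 8
(row=1, col=2): c = -0.1200 + -0.0920i → escape time 8
(row=1, col=3): c = 0.1900 + -0.0920i → escape time 8
(row=2, col=0): c = -0.7400 + -0.2940i → escape time 8
(row=2, col=1): c = -0.4300 + -0.2940i → escape time 8
(row=2, col=2): c = -0.1200 + -0.2940i → escape time 8
(row=2, col=3): c = 0.1900 + -0.2940i → escape time 8
(row=3, col=0): c = -0.7400 + -0.4960i → escape time 7
(row=3, col=1): c = -0.4300 + -0.4960i → escape time 8
(row=3, col=2): c = -0.1200 + -0.4960i → escape time 8
(row=3, col=3): c = 0.1900 + -0.4960i → escape time 8
(row=4, col=0): c = -0.7400 + -0.6980i → escape time 5
(row=4, col=1): c = -0.4300 + -0.6980i → escape time 8
(row=4, col=2): c = -0.1200 + -0.6980i → escape time 8
(row=4, col=3): c = 0.1900 + -0.6980i → escape time 7
(row=5, col=0): c = -0.7400 + -0.9000i → escape time 4
(row=5, col=1): c = -0.4300 + -0.9000i → escape time 5
(row=5, col=2): c = -0.1200 + -0.9000i → escape time 8
(row=5, col=3): c = 0.1900 + -0.9000i → escape time 4

Answer: 8888
8888
8888
7888
5887
4584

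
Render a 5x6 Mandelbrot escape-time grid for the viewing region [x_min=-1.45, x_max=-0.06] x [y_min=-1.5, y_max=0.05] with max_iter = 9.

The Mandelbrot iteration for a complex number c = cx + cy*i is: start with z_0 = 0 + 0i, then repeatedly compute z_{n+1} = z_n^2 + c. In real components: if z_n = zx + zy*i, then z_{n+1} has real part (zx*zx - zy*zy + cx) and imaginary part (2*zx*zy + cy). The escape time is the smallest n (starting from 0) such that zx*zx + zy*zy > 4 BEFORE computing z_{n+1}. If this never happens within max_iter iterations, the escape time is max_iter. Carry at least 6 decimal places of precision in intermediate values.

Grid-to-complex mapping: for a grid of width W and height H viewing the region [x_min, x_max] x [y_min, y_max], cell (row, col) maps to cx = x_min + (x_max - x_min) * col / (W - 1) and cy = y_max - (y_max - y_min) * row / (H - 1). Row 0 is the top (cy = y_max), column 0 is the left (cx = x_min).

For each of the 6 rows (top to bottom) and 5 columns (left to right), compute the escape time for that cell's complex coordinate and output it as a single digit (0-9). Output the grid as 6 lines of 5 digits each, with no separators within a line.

(row=0, col=0): c = -1.4500 + 0.0500i → escape time 9
(row=0, col=1): c = -1.1025 + 0.0500i → escape time 9
(row=0, col=2): c = -0.7550 + 0.0500i → escape time 9
(row=0, col=3): c = -0.4075 + 0.0500i → escape time 9
(row=0, col=4): c = -0.0600 + 0.0500i → escape time 9
(row=1, col=0): c = -1.4500 + -0.2600i → escape time 5
(row=1, col=1): c = -1.1025 + -0.2600i → escape time 9
(row=1, col=2): c = -0.7550 + -0.2600i → escape time 9
(row=1, col=3): c = -0.4075 + -0.2600i → escape time 9
(row=1, col=4): c = -0.0600 + -0.2600i → escape time 9
(row=2, col=0): c = -1.4500 + -0.5700i → escape time 3
(row=2, col=1): c = -1.1025 + -0.5700i → escape time 4
(row=2, col=2): c = -0.7550 + -0.5700i → escape time 6
(row=2, col=3): c = -0.4075 + -0.5700i → escape time 9
(row=2, col=4): c = -0.0600 + -0.5700i → escape time 9
(row=3, col=0): c = -1.4500 + -0.8800i → escape time 3
(row=3, col=1): c = -1.1025 + -0.8800i → escape time 3
(row=3, col=2): c = -0.7550 + -0.8800i → escape time 4
(row=3, col=3): c = -0.4075 + -0.8800i → escape time 5
(row=3, col=4): c = -0.0600 + -0.8800i → escape time 9
(row=4, col=0): c = -1.4500 + -1.1900i → escape time 2
(row=4, col=1): c = -1.1025 + -1.1900i → escape time 3
(row=4, col=2): c = -0.7550 + -1.1900i → escape time 3
(row=4, col=3): c = -0.4075 + -1.1900i → escape time 3
(row=4, col=4): c = -0.0600 + -1.1900i → escape time 3
(row=5, col=0): c = -1.4500 + -1.5000i → escape time 1
(row=5, col=1): c = -1.1025 + -1.5000i → escape time 2
(row=5, col=2): c = -0.7550 + -1.5000i → escape time 2
(row=5, col=3): c = -0.4075 + -1.5000i → escape time 2
(row=5, col=4): c = -0.0600 + -1.5000i → escape time 2

Answer: 99999
59999
34699
33459
23333
12222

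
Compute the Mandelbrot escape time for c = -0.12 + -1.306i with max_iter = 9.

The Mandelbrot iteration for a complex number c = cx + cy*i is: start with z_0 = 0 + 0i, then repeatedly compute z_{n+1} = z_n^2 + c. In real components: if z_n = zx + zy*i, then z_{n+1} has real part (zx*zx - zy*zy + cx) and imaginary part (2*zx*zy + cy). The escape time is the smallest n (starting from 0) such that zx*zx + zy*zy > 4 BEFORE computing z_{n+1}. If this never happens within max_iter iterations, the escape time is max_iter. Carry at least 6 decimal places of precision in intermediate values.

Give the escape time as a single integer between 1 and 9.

Answer: 2

Derivation:
z_0 = 0 + 0i, c = -0.1200 + -1.3060i
Iter 1: z = -0.1200 + -1.3060i, |z|^2 = 1.7200
Iter 2: z = -1.8112 + -0.9926i, |z|^2 = 4.2658
Escaped at iteration 2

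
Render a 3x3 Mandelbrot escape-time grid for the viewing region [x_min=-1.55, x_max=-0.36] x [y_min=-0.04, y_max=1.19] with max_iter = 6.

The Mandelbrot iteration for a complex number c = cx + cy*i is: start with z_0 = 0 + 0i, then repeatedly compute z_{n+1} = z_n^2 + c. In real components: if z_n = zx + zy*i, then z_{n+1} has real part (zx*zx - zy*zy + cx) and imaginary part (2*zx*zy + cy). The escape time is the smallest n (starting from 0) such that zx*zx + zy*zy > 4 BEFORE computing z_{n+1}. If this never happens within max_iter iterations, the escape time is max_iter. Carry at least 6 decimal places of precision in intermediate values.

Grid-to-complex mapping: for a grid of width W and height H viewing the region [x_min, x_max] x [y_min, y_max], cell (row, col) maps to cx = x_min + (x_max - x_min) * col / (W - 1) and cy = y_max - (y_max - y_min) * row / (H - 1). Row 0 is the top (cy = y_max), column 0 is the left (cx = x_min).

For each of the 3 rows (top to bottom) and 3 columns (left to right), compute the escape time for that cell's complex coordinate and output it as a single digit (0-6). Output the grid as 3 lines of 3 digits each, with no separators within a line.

(row=0, col=0): c = -1.5500 + 1.1900i → escape time 2
(row=0, col=1): c = -0.9550 + 1.1900i → escape time 3
(row=0, col=2): c = -0.3600 + 1.1900i → escape time 3
(row=1, col=0): c = -1.5500 + 0.5750i → escape time 3
(row=1, col=1): c = -0.9550 + 0.5750i → escape time 5
(row=1, col=2): c = -0.3600 + 0.5750i → escape time 6
(row=2, col=0): c = -1.5500 + -0.0400i → escape time 6
(row=2, col=1): c = -0.9550 + -0.0400i → escape time 6
(row=2, col=2): c = -0.3600 + -0.0400i → escape time 6

Answer: 233
356
666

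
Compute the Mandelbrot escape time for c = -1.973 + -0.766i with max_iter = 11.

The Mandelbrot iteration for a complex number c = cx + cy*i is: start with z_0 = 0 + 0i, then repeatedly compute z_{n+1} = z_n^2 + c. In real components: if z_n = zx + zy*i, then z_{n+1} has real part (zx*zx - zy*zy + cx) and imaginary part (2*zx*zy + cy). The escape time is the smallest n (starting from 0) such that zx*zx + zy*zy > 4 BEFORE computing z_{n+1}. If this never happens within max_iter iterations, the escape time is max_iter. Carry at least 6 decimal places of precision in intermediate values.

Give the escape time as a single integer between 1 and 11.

Answer: 1

Derivation:
z_0 = 0 + 0i, c = -1.9730 + -0.7660i
Iter 1: z = -1.9730 + -0.7660i, |z|^2 = 4.4795
Escaped at iteration 1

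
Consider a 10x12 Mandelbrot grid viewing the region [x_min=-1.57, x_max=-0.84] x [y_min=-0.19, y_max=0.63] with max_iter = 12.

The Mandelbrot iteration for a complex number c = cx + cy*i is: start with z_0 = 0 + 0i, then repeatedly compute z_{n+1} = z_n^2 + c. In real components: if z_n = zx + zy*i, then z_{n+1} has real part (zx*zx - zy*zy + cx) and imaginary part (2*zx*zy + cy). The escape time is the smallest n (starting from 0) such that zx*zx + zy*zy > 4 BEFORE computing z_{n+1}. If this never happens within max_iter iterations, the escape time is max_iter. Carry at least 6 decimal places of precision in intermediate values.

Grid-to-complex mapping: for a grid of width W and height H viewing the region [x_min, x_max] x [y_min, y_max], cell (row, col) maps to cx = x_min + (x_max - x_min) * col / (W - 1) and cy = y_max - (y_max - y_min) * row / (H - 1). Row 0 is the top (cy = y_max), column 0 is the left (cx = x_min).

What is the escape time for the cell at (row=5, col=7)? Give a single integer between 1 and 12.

z_0 = 0 + 0i, c = -1.0022 + 0.2573i
Iter 1: z = -1.0022 + 0.2573i, |z|^2 = 1.0706
Iter 2: z = -0.0640 + -0.2584i, |z|^2 = 0.0709
Iter 3: z = -1.0649 + 0.2903i, |z|^2 = 1.2183
Iter 4: z = 0.0475 + -0.3611i, |z|^2 = 0.1326
Iter 5: z = -1.1303 + 0.2230i, |z|^2 = 1.3274
Iter 6: z = 0.2257 + -0.2468i, |z|^2 = 0.1119
Iter 7: z = -1.0122 + 0.1459i, |z|^2 = 1.0457
Iter 8: z = 0.0010 + -0.0380i, |z|^2 = 0.0014
Iter 9: z = -1.0037 + 0.2572i, |z|^2 = 1.0735
Iter 10: z = -0.0610 + -0.2590i, |z|^2 = 0.0708
Iter 11: z = -1.0656 + 0.2889i, |z|^2 = 1.2189

Answer: 12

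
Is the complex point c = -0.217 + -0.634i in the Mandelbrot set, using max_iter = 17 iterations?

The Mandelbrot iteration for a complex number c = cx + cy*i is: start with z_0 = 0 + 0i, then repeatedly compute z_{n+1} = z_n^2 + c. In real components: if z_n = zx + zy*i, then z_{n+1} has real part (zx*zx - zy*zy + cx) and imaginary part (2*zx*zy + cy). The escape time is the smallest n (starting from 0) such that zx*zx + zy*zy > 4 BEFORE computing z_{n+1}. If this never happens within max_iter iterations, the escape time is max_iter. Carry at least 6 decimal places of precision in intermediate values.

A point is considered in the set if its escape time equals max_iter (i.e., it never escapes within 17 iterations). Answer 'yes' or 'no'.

Answer: yes

Derivation:
z_0 = 0 + 0i, c = -0.2170 + -0.6340i
Iter 1: z = -0.2170 + -0.6340i, |z|^2 = 0.4490
Iter 2: z = -0.5719 + -0.3588i, |z|^2 = 0.4558
Iter 3: z = -0.0187 + -0.2236i, |z|^2 = 0.0503
Iter 4: z = -0.2666 + -0.6256i, |z|^2 = 0.4625
Iter 5: z = -0.5373 + -0.3004i, |z|^2 = 0.3789
Iter 6: z = -0.0185 + -0.3112i, |z|^2 = 0.0972
Iter 7: z = -0.3135 + -0.6225i, |z|^2 = 0.4858
Iter 8: z = -0.5062 + -0.2437i, |z|^2 = 0.3156
Iter 9: z = -0.0202 + -0.3873i, |z|^2 = 0.1504
Iter 10: z = -0.3666 + -0.6184i, |z|^2 = 0.5168
Iter 11: z = -0.4650 + -0.1806i, |z|^2 = 0.2489
Iter 12: z = -0.0334 + -0.4660i, |z|^2 = 0.2183
Iter 13: z = -0.4331 + -0.6029i, |z|^2 = 0.5510
Iter 14: z = -0.3929 + -0.1118i, |z|^2 = 0.1669
Iter 15: z = -0.0751 + -0.5461i, |z|^2 = 0.3039
Iter 16: z = -0.5096 + -0.5519i, |z|^2 = 0.5643
Did not escape in 17 iterations → in set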